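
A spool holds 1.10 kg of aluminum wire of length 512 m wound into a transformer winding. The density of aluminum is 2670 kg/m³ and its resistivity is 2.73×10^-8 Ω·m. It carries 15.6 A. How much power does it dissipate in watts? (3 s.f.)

4230 W

A = m/(density·L) = 1.1/(2670×512) = 8.0466e-07 m²
R = ρL/A = (2.73×10^-8)(512)/(8.0466e-07) = 17.37 Ω
P = I²R = (15.6)² × 17.37 = 4230 W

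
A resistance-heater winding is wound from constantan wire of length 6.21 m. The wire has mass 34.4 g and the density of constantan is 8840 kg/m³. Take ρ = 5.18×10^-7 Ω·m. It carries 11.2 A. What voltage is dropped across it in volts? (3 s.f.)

57.5 V

A = m/(density·L) = 0.0344/(8840×6.21) = 6.2663e-07 m²
R = ρL/A = (5.18×10^-7)(6.21)/(6.2663e-07) = 5.133 Ω
V = IR = 11.2 × 5.133 = 57.5 V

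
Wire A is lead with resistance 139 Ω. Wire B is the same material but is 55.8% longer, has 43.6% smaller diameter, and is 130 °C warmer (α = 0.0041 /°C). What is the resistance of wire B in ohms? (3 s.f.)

R ∝ ρL/d² with ρ ∝ (1+αΔT), so R_B/R_A = (1 + 55.8/100) × (1 − 43.6/100)⁻² × (1 + 0.0041×130)
= 1.558 × 3.144 × 1.533 = 7.508
R_B = 7.508 × 139 = 1040 Ω

1040 Ω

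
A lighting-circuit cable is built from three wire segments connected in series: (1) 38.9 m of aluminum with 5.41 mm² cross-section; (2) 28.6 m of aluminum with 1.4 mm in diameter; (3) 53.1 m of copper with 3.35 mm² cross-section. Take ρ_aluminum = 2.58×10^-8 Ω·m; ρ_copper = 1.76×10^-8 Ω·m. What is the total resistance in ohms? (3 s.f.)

0.944 Ω

Seg 1: A = 5.41 mm² = 5.410e-06 m²
R_1 = (2.58×10^-8)(38.9)/(5.410e-06) = 0.1855 Ω
Seg 2: A = π(d/2)² = π(7.0000e-04 m)² = 1.539e-06 m²
R_2 = (2.58×10^-8)(28.6)/(1.539e-06) = 0.4793 Ω
Seg 3: A = 3.35 mm² = 3.350e-06 m²
R_3 = (1.76×10^-8)(53.1)/(3.350e-06) = 0.279 Ω
R_total = R_1 + R_2 + R_3 = 0.944 Ω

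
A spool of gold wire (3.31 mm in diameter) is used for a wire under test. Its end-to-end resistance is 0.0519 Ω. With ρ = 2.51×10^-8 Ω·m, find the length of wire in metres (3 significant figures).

A = π(d/2)² = π(1.6550e-03 m)² = 8.605e-06 m²
L = RA/ρ = (0.0519)(8.605e-06)/(2.51×10^-8) = 17.8 m

17.8 m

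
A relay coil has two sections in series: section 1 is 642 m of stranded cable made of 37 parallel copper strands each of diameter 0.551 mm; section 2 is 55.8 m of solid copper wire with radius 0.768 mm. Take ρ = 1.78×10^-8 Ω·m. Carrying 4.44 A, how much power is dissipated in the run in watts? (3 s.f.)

Section 1: A_strand = π(2.7550e-04)² = 2.384e-07 m²; R₁ = ρL/(N·A_s) = (1.78×10^-8)(642)/(37×2.384e-07) = 1.295 Ω
Section 2: A = πr² = π(7.6800e-04 m)² = 1.853e-06 m²
R₂ = (1.78×10^-8)(55.8)/(1.853e-06) = 0.536 Ω
R = R₁ + R₂ = 1.831 Ω
P = I²R = (4.44)² × 1.831 = 36.1 W

36.1 W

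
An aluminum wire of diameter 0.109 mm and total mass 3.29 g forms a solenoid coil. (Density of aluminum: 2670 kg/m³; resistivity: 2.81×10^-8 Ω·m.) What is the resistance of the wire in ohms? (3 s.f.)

398 Ω

A = π(d/2)² = π(5.4500e-05 m)² = 9.3313e-09 m²
L = m/(density·A) = 0.00329/(2670×9.3313e-09) = 132.1 m
R = ρL/A = (2.81×10^-8)(132.1)/(9.3313e-09) = 398 Ω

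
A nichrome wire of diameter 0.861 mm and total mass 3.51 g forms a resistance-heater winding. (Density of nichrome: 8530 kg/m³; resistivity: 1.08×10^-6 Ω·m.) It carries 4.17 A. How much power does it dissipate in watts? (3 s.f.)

A = π(d/2)² = π(4.3050e-04 m)² = 5.8223e-07 m²
L = m/(density·A) = 0.00351/(8530×5.8223e-07) = 0.7067 m
R = ρL/A = (1.08×10^-6)(0.7067)/(5.8223e-07) = 1.311 Ω
P = I²R = (4.17)² × 1.311 = 22.8 W

22.8 W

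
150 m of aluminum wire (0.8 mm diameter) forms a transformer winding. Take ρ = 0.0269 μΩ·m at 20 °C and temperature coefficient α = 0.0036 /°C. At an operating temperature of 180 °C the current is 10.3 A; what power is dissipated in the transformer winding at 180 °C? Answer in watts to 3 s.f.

1340 W

ρ = 0.0269 μΩ·m = 2.69×10^-8 Ω·m
A = π(d/2)² = π(4.0000e-04 m)² = 5.027e-07 m²
R₍20₎ = ρL/A = (2.69×10^-8)(150)/(5.027e-07) = 8.027 Ω
R₍180₎ = R₍20₎(1 + αΔT) = 8.027 × (1 + 0.0036×160) = 12.65 Ω
P = I²R = (10.3)² × 12.65 = 1340 W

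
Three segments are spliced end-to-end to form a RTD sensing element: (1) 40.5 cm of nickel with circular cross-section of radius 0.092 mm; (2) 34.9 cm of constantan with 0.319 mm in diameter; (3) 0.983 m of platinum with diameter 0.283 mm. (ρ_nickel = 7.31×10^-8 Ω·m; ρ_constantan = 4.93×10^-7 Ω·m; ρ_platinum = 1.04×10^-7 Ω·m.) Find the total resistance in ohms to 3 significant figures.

Seg 1: A = πr² = π(9.2000e-05 m)² = 2.659e-08 m²
R_1 = (7.31×10^-8)(0.405)/(2.659e-08) = 1.113 Ω
Seg 2: A = π(d/2)² = π(1.5950e-04 m)² = 7.992e-08 m²
R_2 = (4.93×10^-7)(0.349)/(7.992e-08) = 2.153 Ω
Seg 3: A = π(d/2)² = π(1.4150e-04 m)² = 6.290e-08 m²
R_3 = (1.04×10^-7)(0.983)/(6.290e-08) = 1.625 Ω
R_total = R_1 + R_2 + R_3 = 4.89 Ω

4.89 Ω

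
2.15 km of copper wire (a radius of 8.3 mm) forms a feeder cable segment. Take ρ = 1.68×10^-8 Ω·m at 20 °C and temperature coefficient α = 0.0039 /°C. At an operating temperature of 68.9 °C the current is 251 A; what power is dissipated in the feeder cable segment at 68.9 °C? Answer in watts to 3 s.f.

12500 W

A = πr² = π(8.3000e-03 m)² = 2.164e-04 m²
R₍20₎ = ρL/A = (1.68×10^-8)(2150)/(2.164e-04) = 0.1669 Ω
R₍68.9₎ = R₍20₎(1 + αΔT) = 0.1669 × (1 + 0.0039×48.9) = 0.1987 Ω
P = I²R = (251)² × 0.1987 = 12500 W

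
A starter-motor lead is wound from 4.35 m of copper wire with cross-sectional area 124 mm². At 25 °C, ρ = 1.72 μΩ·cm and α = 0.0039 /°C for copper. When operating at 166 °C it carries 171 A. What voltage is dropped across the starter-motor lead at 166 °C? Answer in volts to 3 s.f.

ρ = 1.72 μΩ·cm = 1.72×10^-8 Ω·m
A = 124 mm² = 1.240e-04 m²
R₍25₎ = ρL/A = (1.72×10^-8)(4.35)/(1.240e-04) = 6.034×10^-4 Ω
R₍166₎ = R₍25₎(1 + αΔT) = 6.034×10^-4 × (1 + 0.0039×141) = 9.352×10^-4 Ω
V = IR = 171 × 9.352×10^-4 = 0.160 V

0.160 V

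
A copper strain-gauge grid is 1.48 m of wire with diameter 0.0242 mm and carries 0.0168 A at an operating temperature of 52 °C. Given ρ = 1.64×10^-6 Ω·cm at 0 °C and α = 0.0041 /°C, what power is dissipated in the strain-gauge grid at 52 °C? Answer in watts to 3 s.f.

0.0181 W

ρ = 1.64×10^-6 Ω·cm = 1.64×10^-8 Ω·m
A = π(d/2)² = π(1.2100e-05 m)² = 4.600e-10 m²
R₍0₎ = ρL/A = (1.64×10^-8)(1.48)/(4.600e-10) = 52.77 Ω
R₍52₎ = R₍0₎(1 + αΔT) = 52.77 × (1 + 0.0041×52) = 64.02 Ω
P = I²R = (0.0168)² × 64.02 = 0.0181 W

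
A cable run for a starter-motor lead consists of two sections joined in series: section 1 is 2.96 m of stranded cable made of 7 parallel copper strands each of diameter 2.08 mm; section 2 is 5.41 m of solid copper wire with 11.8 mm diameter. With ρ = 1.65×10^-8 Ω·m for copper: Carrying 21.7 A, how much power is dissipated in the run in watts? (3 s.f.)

Section 1: A_strand = π(1.0400e-03)² = 3.398e-06 m²; R₁ = ρL/(N·A_s) = (1.65×10^-8)(2.96)/(7×3.398e-06) = 0.002053 Ω
Section 2: A = π(d/2)² = π(5.9000e-03 m)² = 1.094e-04 m²
R₂ = (1.65×10^-8)(5.41)/(1.094e-04) = 8.163×10^-4 Ω
R = R₁ + R₂ = 0.00287 Ω
P = I²R = (21.7)² × 0.00287 = 1.35 W

1.35 W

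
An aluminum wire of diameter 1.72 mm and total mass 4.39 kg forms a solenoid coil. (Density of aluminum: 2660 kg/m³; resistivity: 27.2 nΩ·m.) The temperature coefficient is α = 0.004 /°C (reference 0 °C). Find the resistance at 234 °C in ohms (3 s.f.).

16.1 Ω

ρ = 27.2 nΩ·m = 2.72×10^-8 Ω·m
A = π(d/2)² = π(8.6000e-04 m)² = 2.3235e-06 m²
L = m/(density·A) = 4.39/(2660×2.3235e-06) = 710.3 m
R = ρL/A = (2.72×10^-8)(710.3)/(2.3235e-06) = 8.315 Ω
R(234 °C) = 8.315 × (1 + 0.004×234) = 16.1 Ω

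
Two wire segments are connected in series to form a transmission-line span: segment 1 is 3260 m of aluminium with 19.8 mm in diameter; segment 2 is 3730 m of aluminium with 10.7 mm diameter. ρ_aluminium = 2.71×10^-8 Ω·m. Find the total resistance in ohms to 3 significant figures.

Segment 1: A = π(d/2)² = π(9.9000e-03 m)² = 3.079e-04 m²
R₁ = ρL/A = (2.71×10^-8)(3260)/(3.079e-04) = 0.2869 Ω
Segment 2: A = π(d/2)² = π(5.3500e-03 m)² = 8.992e-05 m²
R₂ = (2.71×10^-8)(3730)/(8.992e-05) = 1.124 Ω
R = R₁ + R₂ = 1.41 Ω

1.41 Ω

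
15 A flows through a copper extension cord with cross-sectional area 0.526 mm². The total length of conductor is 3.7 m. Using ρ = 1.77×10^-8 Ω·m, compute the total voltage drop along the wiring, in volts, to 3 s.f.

1.87 V

A = 0.526 mm² = 5.260e-07 m²
R = ρL/A = (1.77×10^-8)(3.7)/(5.260e-07) = 0.1245 Ω
V = IR = 15 × 0.1245 = 1.87 V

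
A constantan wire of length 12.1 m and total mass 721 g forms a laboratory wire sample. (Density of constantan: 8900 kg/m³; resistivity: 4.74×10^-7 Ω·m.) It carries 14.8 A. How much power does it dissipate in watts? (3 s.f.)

A = m/(density·L) = 0.721/(8900×12.1) = 6.6951e-06 m²
R = ρL/A = (4.74×10^-7)(12.1)/(6.6951e-06) = 0.8567 Ω
P = I²R = (14.8)² × 0.8567 = 188 W

188 W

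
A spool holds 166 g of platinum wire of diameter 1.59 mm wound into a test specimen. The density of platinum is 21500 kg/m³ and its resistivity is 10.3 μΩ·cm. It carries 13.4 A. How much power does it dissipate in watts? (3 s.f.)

36.2 W

ρ = 10.3 μΩ·cm = 1.03×10^-7 Ω·m
A = π(d/2)² = π(7.9500e-04 m)² = 1.9856e-06 m²
L = m/(density·A) = 0.166/(21500×1.9856e-06) = 3.889 m
R = ρL/A = (1.03×10^-7)(3.889)/(1.9856e-06) = 0.2017 Ω
P = I²R = (13.4)² × 0.2017 = 36.2 W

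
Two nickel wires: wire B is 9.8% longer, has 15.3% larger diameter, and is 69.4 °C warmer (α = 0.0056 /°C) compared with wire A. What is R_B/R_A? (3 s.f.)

R ∝ ρL/d² with ρ ∝ (1+αΔT), so R_B/R_A = (1 + 9.8/100) × (1 + 15.3/100)⁻² × (1 + 0.0056×69.4)
= 1.098 × 0.7522 × 1.389 = 1.15

1.15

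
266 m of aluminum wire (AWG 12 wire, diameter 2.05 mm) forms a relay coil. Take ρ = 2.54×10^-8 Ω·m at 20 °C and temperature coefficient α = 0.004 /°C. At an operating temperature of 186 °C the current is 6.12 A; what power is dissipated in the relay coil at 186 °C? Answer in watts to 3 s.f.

A = π(2.05/2 mm)² = π(1.0250e-03 m)² = 3.301e-06 m²
R₍20₎ = ρL/A = (2.54×10^-8)(266)/(3.301e-06) = 2.047 Ω
R₍186₎ = R₍20₎(1 + αΔT) = 2.047 × (1 + 0.004×166) = 3.406 Ω
P = I²R = (6.12)² × 3.406 = 128 W

128 W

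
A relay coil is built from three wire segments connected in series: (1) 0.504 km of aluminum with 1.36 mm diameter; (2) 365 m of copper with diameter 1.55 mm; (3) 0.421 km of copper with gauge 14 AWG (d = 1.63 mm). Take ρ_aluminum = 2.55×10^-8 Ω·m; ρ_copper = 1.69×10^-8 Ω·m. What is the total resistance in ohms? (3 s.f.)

Seg 1: A = π(d/2)² = π(6.8000e-04 m)² = 1.453e-06 m²
R_1 = (2.55×10^-8)(504)/(1.453e-06) = 8.847 Ω
Seg 2: A = π(d/2)² = π(7.7500e-04 m)² = 1.887e-06 m²
R_2 = (1.69×10^-8)(365)/(1.887e-06) = 3.269 Ω
Seg 3: A = π(1.63/2 mm)² = π(8.1500e-04 m)² = 2.087e-06 m²
R_3 = (1.69×10^-8)(421)/(2.087e-06) = 3.41 Ω
R_total = R_1 + R_2 + R_3 = 15.5 Ω

15.5 Ω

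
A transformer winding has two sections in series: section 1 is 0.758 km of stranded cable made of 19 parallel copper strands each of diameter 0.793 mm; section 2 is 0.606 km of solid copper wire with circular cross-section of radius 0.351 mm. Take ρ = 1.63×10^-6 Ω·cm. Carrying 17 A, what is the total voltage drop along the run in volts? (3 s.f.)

456 V

ρ = 1.63×10^-6 Ω·cm = 1.63×10^-8 Ω·m
Section 1: A_strand = π(3.9650e-04)² = 4.939e-07 m²; R₁ = ρL/(N·A_s) = (1.63×10^-8)(758)/(19×4.939e-07) = 1.317 Ω
Section 2: A = πr² = π(3.5100e-04 m)² = 3.870e-07 m²
R₂ = (1.63×10^-8)(606)/(3.870e-07) = 25.52 Ω
R = R₁ + R₂ = 26.84 Ω
V = IR = 17 × 26.84 = 456 V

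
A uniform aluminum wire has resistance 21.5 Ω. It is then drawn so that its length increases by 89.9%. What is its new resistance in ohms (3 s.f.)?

77.5 Ω

k = 1 + 89.9/100 = 1.899; volume constant ⇒ A' = A/k, so R' = k²R.
R' = 3.606 × 21.5 = 77.5 Ω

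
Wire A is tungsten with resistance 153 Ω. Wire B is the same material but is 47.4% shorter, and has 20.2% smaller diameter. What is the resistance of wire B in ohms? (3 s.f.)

R ∝ L/d², so R_B/R_A = (1 − 47.4/100) × (1 − 20.2/100)⁻²
= 0.526 × 1.57 = 0.826
R_B = 0.826 × 153 = 126 Ω

126 Ω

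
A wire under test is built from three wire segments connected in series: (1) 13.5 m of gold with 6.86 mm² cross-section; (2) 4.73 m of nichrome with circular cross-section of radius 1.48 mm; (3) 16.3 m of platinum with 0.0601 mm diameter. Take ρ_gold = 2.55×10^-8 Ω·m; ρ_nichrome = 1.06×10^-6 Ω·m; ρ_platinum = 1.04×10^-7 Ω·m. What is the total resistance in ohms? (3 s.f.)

Seg 1: A = 6.86 mm² = 6.860e-06 m²
R_1 = (2.55×10^-8)(13.5)/(6.860e-06) = 0.05018 Ω
Seg 2: A = πr² = π(1.4800e-03 m)² = 6.881e-06 m²
R_2 = (1.06×10^-6)(4.73)/(6.881e-06) = 0.7286 Ω
Seg 3: A = π(d/2)² = π(3.0050e-05 m)² = 2.837e-09 m²
R_3 = (1.04×10^-7)(16.3)/(2.837e-09) = 597.6 Ω
R_total = R_1 + R_2 + R_3 = 598 Ω

598 Ω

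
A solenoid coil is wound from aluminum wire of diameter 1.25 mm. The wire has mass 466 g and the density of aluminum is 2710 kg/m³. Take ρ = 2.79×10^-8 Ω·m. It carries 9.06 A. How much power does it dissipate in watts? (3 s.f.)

261 W

A = π(d/2)² = π(6.2500e-04 m)² = 1.2272e-06 m²
L = m/(density·A) = 0.466/(2710×1.2272e-06) = 140.1 m
R = ρL/A = (2.79×10^-8)(140.1)/(1.2272e-06) = 3.186 Ω
P = I²R = (9.06)² × 3.186 = 261 W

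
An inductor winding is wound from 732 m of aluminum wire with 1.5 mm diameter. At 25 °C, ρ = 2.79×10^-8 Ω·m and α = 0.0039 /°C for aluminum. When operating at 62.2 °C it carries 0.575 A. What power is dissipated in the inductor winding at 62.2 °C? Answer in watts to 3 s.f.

4.38 W

A = π(d/2)² = π(7.5000e-04 m)² = 1.767e-06 m²
R₍25₎ = ρL/A = (2.79×10^-8)(732)/(1.767e-06) = 11.56 Ω
R₍62.2₎ = R₍25₎(1 + αΔT) = 11.56 × (1 + 0.0039×37.2) = 13.23 Ω
P = I²R = (0.575)² × 13.23 = 4.38 W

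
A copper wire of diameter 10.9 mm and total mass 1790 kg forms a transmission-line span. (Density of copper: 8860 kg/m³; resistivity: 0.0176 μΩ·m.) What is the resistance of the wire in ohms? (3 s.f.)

0.408 Ω

ρ = 0.0176 μΩ·m = 1.76×10^-8 Ω·m
A = π(d/2)² = π(5.4500e-03 m)² = 9.3313e-05 m²
L = m/(density·A) = 1790/(8860×9.3313e-05) = 2165 m
R = ρL/A = (1.76×10^-8)(2165)/(9.3313e-05) = 0.408 Ω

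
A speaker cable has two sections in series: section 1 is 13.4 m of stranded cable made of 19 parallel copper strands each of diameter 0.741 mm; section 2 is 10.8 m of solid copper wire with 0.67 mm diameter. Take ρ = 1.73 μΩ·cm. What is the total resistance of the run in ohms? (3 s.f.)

ρ = 1.73 μΩ·cm = 1.73×10^-8 Ω·m
Section 1: A_strand = π(3.7050e-04)² = 4.312e-07 m²; R₁ = ρL/(N·A_s) = (1.73×10^-8)(13.4)/(19×4.312e-07) = 0.02829 Ω
Section 2: A = π(d/2)² = π(3.3500e-04 m)² = 3.526e-07 m²
R₂ = (1.73×10^-8)(10.8)/(3.526e-07) = 0.5299 Ω
R = R₁ + R₂ = 0.558 Ω

0.558 Ω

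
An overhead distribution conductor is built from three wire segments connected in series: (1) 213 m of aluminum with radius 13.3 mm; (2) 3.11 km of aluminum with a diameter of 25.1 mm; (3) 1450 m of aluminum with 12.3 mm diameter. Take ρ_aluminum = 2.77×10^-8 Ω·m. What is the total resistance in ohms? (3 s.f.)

0.523 Ω

Seg 1: A = πr² = π(1.3300e-02 m)² = 5.557e-04 m²
R_1 = (2.77×10^-8)(213)/(5.557e-04) = 0.01062 Ω
Seg 2: A = π(d/2)² = π(1.2550e-02 m)² = 4.948e-04 m²
R_2 = (2.77×10^-8)(3110)/(4.948e-04) = 0.1741 Ω
Seg 3: A = π(d/2)² = π(6.1500e-03 m)² = 1.188e-04 m²
R_3 = (2.77×10^-8)(1450)/(1.188e-04) = 0.338 Ω
R_total = R_1 + R_2 + R_3 = 0.523 Ω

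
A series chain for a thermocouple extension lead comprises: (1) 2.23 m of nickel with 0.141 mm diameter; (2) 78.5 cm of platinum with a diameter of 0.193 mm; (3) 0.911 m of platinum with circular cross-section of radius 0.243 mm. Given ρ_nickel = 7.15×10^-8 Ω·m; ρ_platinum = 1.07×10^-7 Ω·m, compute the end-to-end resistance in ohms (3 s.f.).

13.6 Ω

Seg 1: A = π(d/2)² = π(7.0500e-05 m)² = 1.561e-08 m²
R_1 = (7.15×10^-8)(2.23)/(1.561e-08) = 10.21 Ω
Seg 2: A = π(d/2)² = π(9.6500e-05 m)² = 2.926e-08 m²
R_2 = (1.07×10^-7)(0.785)/(2.926e-08) = 2.871 Ω
Seg 3: A = πr² = π(2.4300e-04 m)² = 1.855e-07 m²
R_3 = (1.07×10^-7)(0.911)/(1.855e-07) = 0.5255 Ω
R_total = R_1 + R_2 + R_3 = 13.6 Ω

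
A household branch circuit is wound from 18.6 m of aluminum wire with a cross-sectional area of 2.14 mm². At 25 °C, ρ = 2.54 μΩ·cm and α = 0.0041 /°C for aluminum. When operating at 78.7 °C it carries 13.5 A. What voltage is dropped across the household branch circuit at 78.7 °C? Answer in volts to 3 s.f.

3.64 V

ρ = 2.54 μΩ·cm = 2.54×10^-8 Ω·m
A = 2.14 mm² = 2.140e-06 m²
R₍25₎ = ρL/A = (2.54×10^-8)(18.6)/(2.140e-06) = 0.2208 Ω
R₍78.7₎ = R₍25₎(1 + αΔT) = 0.2208 × (1 + 0.0041×53.7) = 0.2694 Ω
V = IR = 13.5 × 0.2694 = 3.64 V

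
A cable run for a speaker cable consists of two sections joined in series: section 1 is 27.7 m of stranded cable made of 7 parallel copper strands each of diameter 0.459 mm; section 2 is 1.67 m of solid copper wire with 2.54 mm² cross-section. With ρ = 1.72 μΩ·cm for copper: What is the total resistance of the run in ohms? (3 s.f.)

0.423 Ω

ρ = 1.72 μΩ·cm = 1.72×10^-8 Ω·m
Section 1: A_strand = π(2.2950e-04)² = 1.655e-07 m²; R₁ = ρL/(N·A_s) = (1.72×10^-8)(27.7)/(7×1.655e-07) = 0.4113 Ω
Section 2: A = 2.54 mm² = 2.540e-06 m²
R₂ = (1.72×10^-8)(1.67)/(2.540e-06) = 0.01131 Ω
R = R₁ + R₂ = 0.423 Ω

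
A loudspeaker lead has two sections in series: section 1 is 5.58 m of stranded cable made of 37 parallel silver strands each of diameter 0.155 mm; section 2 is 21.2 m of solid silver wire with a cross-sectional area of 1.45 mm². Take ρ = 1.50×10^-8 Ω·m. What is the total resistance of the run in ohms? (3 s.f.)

0.339 Ω

Section 1: A_strand = π(7.7500e-05)² = 1.887e-08 m²; R₁ = ρL/(N·A_s) = (1.50×10^-8)(5.58)/(37×1.887e-08) = 0.1199 Ω
Section 2: A = 1.45 mm² = 1.450e-06 m²
R₂ = (1.50×10^-8)(21.2)/(1.450e-06) = 0.2193 Ω
R = R₁ + R₂ = 0.339 Ω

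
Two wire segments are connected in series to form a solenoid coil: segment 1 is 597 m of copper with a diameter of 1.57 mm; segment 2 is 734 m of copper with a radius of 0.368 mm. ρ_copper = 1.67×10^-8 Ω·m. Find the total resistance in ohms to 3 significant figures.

34.0 Ω

Segment 1: A = π(d/2)² = π(7.8500e-04 m)² = 1.936e-06 m²
R₁ = ρL/A = (1.67×10^-8)(597)/(1.936e-06) = 5.15 Ω
Segment 2: A = πr² = π(3.6800e-04 m)² = 4.254e-07 m²
R₂ = (1.67×10^-8)(734)/(4.254e-07) = 28.81 Ω
R = R₁ + R₂ = 34.0 Ω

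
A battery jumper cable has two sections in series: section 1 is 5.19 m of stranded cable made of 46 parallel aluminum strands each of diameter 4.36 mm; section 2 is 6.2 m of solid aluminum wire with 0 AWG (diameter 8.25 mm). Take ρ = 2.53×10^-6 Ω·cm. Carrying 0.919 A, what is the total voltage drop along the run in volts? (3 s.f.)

0.00287 V

ρ = 2.53×10^-6 Ω·cm = 2.53×10^-8 Ω·m
Section 1: A_strand = π(2.1800e-03)² = 1.493e-05 m²; R₁ = ρL/(N·A_s) = (2.53×10^-8)(5.19)/(46×1.493e-05) = 1.912×10^-4 Ω
Section 2: A = π(8.25/2 mm)² = π(4.1250e-03 m)² = 5.346e-05 m²
R₂ = (2.53×10^-8)(6.2)/(5.346e-05) = 0.002934 Ω
R = R₁ + R₂ = 0.003126 Ω
V = IR = 0.919 × 0.003126 = 0.00287 V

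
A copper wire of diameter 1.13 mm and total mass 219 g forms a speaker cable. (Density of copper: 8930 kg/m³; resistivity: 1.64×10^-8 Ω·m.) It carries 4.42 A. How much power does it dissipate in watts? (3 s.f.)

7.81 W

A = π(d/2)² = π(5.6500e-04 m)² = 1.0029e-06 m²
L = m/(density·A) = 0.219/(8930×1.0029e-06) = 24.45 m
R = ρL/A = (1.64×10^-8)(24.45)/(1.0029e-06) = 0.3999 Ω
P = I²R = (4.42)² × 0.3999 = 7.81 W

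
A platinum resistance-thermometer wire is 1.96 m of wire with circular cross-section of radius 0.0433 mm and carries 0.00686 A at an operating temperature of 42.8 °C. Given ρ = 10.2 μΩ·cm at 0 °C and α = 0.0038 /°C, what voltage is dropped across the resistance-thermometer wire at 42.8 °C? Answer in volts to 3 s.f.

ρ = 10.2 μΩ·cm = 1.02×10^-7 Ω·m
A = πr² = π(4.3300e-05 m)² = 5.890e-09 m²
R₍0₎ = ρL/A = (1.02×10^-7)(1.96)/(5.890e-09) = 33.94 Ω
R₍42.8₎ = R₍0₎(1 + αΔT) = 33.94 × (1 + 0.0038×42.8) = 39.46 Ω
V = IR = 0.00686 × 39.46 = 0.271 V

0.271 V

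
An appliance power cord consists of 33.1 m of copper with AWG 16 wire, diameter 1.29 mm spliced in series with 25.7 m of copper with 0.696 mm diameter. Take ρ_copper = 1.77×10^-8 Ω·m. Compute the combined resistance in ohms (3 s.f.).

Segment 1: A = π(1.29/2 mm)² = π(6.4500e-04 m)² = 1.307e-06 m²
R₁ = ρL/A = (1.77×10^-8)(33.1)/(1.307e-06) = 0.4483 Ω
Segment 2: A = π(d/2)² = π(3.4800e-04 m)² = 3.805e-07 m²
R₂ = (1.77×10^-8)(25.7)/(3.805e-07) = 1.196 Ω
R = R₁ + R₂ = 1.64 Ω

1.64 Ω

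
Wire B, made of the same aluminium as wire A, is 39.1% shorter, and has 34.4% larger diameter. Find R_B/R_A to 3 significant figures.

R ∝ L/d², so R_B/R_A = (1 − 39.1/100) × (1 + 34.4/100)⁻²
= 0.609 × 0.5536 = 0.337

0.337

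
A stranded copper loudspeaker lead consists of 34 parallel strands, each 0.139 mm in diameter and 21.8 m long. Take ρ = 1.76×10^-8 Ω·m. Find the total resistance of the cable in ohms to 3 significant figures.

0.744 Ω

A_strand = π(6.9500e-05 m)² = 1.517e-08 m²
R_strand = ρL/A = (1.76×10^-8)(21.8)/(1.517e-08) = 25.28 Ω
R_total = R_strand/N = 25.28/34 = 0.744 Ω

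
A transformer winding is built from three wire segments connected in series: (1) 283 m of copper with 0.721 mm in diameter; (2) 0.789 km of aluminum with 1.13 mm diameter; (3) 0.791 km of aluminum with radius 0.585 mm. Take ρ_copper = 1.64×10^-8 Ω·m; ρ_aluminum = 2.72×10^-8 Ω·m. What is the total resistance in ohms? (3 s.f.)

Seg 1: A = π(d/2)² = π(3.6050e-04 m)² = 4.083e-07 m²
R_1 = (1.64×10^-8)(283)/(4.083e-07) = 11.37 Ω
Seg 2: A = π(d/2)² = π(5.6500e-04 m)² = 1.003e-06 m²
R_2 = (2.72×10^-8)(789)/(1.003e-06) = 21.4 Ω
Seg 3: A = πr² = π(5.8500e-04 m)² = 1.075e-06 m²
R_3 = (2.72×10^-8)(791)/(1.075e-06) = 20.01 Ω
R_total = R_1 + R_2 + R_3 = 52.8 Ω

52.8 Ω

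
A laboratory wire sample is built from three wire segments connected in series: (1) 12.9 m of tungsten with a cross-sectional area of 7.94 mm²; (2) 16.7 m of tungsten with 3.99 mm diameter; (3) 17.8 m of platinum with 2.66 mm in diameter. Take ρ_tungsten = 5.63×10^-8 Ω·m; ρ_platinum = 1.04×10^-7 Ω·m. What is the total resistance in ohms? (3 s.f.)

Seg 1: A = 7.94 mm² = 7.940e-06 m²
R_1 = (5.63×10^-8)(12.9)/(7.940e-06) = 0.09147 Ω
Seg 2: A = π(d/2)² = π(1.9950e-03 m)² = 1.250e-05 m²
R_2 = (5.63×10^-8)(16.7)/(1.250e-05) = 0.0752 Ω
Seg 3: A = π(d/2)² = π(1.3300e-03 m)² = 5.557e-06 m²
R_3 = (1.04×10^-7)(17.8)/(5.557e-06) = 0.3331 Ω
R_total = R_1 + R_2 + R_3 = 0.500 Ω

0.500 Ω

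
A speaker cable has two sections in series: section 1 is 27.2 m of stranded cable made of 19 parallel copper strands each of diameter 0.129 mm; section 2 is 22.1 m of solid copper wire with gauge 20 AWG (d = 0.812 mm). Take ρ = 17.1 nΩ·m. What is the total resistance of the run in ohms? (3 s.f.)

2.60 Ω

ρ = 17.1 nΩ·m = 1.71×10^-8 Ω·m
Section 1: A_strand = π(6.4500e-05)² = 1.307e-08 m²; R₁ = ρL/(N·A_s) = (1.71×10^-8)(27.2)/(19×1.307e-08) = 1.873 Ω
Section 2: A = π(0.812/2 mm)² = π(4.0600e-04 m)² = 5.178e-07 m²
R₂ = (1.71×10^-8)(22.1)/(5.178e-07) = 0.7298 Ω
R = R₁ + R₂ = 2.60 Ω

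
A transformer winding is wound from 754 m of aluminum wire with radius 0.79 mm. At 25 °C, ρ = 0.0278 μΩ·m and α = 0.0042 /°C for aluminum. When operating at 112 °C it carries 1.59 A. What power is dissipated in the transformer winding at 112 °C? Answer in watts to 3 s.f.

36.9 W

ρ = 0.0278 μΩ·m = 2.78×10^-8 Ω·m
A = πr² = π(7.9000e-04 m)² = 1.961e-06 m²
R₍25₎ = ρL/A = (2.78×10^-8)(754)/(1.961e-06) = 10.69 Ω
R₍112₎ = R₍25₎(1 + αΔT) = 10.69 × (1 + 0.0042×87) = 14.6 Ω
P = I²R = (1.59)² × 14.6 = 36.9 W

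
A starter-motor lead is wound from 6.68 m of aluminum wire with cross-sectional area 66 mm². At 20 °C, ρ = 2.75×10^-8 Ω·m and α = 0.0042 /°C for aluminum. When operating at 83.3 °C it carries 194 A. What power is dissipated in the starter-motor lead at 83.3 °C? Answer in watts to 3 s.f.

A = 66 mm² = 6.600e-05 m²
R₍20₎ = ρL/A = (2.75×10^-8)(6.68)/(6.600e-05) = 0.002783 Ω
R₍83.3₎ = R₍20₎(1 + αΔT) = 0.002783 × (1 + 0.0042×63.3) = 0.003523 Ω
P = I²R = (194)² × 0.003523 = 133 W

133 W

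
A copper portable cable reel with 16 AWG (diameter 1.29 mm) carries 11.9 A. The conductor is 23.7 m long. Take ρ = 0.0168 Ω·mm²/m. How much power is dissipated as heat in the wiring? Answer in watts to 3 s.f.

43.1 W

ρ = 0.0168 Ω·mm²/m = 1.68×10^-8 Ω·m
A = π(1.29/2 mm)² = π(6.4500e-04 m)² = 1.307e-06 m²
R = ρL/A = (1.68×10^-8)(23.7)/(1.307e-06) = 0.3046 Ω
P = I²R = (11.9)² × 0.3046 = 43.1 W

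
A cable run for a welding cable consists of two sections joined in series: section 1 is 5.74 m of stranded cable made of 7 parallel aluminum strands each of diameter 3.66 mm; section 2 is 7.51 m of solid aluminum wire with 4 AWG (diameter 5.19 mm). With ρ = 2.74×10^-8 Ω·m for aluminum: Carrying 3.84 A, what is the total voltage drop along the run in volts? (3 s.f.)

0.0456 V

Section 1: A_strand = π(1.8300e-03)² = 1.052e-05 m²; R₁ = ρL/(N·A_s) = (2.74×10^-8)(5.74)/(7×1.052e-05) = 0.002136 Ω
Section 2: A = π(5.19/2 mm)² = π(2.5950e-03 m)² = 2.116e-05 m²
R₂ = (2.74×10^-8)(7.51)/(2.116e-05) = 0.009727 Ω
R = R₁ + R₂ = 0.01186 Ω
V = IR = 3.84 × 0.01186 = 0.0456 V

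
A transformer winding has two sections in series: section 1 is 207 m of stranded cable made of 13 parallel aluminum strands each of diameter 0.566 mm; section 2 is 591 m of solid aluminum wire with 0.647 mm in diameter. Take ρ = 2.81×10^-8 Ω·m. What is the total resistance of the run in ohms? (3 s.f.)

52.3 Ω

Section 1: A_strand = π(2.8300e-04)² = 2.516e-07 m²; R₁ = ρL/(N·A_s) = (2.81×10^-8)(207)/(13×2.516e-07) = 1.778 Ω
Section 2: A = π(d/2)² = π(3.2350e-04 m)² = 3.288e-07 m²
R₂ = (2.81×10^-8)(591)/(3.288e-07) = 50.51 Ω
R = R₁ + R₂ = 52.3 Ω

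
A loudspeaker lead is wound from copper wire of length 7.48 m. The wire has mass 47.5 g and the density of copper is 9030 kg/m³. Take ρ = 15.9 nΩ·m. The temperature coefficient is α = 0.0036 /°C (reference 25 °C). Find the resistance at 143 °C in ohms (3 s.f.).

0.241 Ω

ρ = 15.9 nΩ·m = 1.59×10^-8 Ω·m
A = m/(density·L) = 0.0475/(9030×7.48) = 7.0324e-07 m²
R = ρL/A = (1.59×10^-8)(7.48)/(7.0324e-07) = 0.1691 Ω
R(143 °C) = 0.1691 × (1 + 0.0036×118) = 0.241 Ω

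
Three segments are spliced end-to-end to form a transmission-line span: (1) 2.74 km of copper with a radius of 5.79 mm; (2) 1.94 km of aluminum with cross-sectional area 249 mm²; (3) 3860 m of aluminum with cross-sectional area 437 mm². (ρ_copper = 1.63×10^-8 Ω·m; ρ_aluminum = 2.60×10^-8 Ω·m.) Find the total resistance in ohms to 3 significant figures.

0.856 Ω

Seg 1: A = πr² = π(5.7900e-03 m)² = 1.053e-04 m²
R_1 = (1.63×10^-8)(2740)/(1.053e-04) = 0.4241 Ω
Seg 2: A = 249 mm² = 2.490e-04 m²
R_2 = (2.60×10^-8)(1940)/(2.490e-04) = 0.2026 Ω
Seg 3: A = 437 mm² = 4.370e-04 m²
R_3 = (2.60×10^-8)(3860)/(4.370e-04) = 0.2297 Ω
R_total = R_1 + R_2 + R_3 = 0.856 Ω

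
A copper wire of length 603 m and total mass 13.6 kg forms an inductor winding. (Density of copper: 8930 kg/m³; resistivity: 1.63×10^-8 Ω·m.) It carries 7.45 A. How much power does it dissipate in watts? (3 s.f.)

A = m/(density·L) = 13.6/(8930×603) = 2.5256e-06 m²
R = ρL/A = (1.63×10^-8)(603)/(2.5256e-06) = 3.892 Ω
P = I²R = (7.45)² × 3.892 = 216 W

216 W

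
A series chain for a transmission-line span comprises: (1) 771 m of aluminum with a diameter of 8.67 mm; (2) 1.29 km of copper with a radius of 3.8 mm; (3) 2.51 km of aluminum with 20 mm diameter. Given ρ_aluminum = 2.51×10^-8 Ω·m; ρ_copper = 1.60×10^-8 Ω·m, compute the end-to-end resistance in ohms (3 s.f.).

Seg 1: A = π(d/2)² = π(4.3350e-03 m)² = 5.904e-05 m²
R_1 = (2.51×10^-8)(771)/(5.904e-05) = 0.3278 Ω
Seg 2: A = πr² = π(3.8000e-03 m)² = 4.536e-05 m²
R_2 = (1.60×10^-8)(1290)/(4.536e-05) = 0.455 Ω
Seg 3: A = π(d/2)² = π(1.0000e-02 m)² = 3.142e-04 m²
R_3 = (2.51×10^-8)(2510)/(3.142e-04) = 0.2005 Ω
R_total = R_1 + R_2 + R_3 = 0.983 Ω

0.983 Ω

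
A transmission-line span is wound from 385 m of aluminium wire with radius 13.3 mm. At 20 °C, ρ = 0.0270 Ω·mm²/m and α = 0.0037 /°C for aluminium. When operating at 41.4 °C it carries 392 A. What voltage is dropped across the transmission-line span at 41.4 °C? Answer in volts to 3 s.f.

ρ = 0.0270 Ω·mm²/m = 2.70×10^-8 Ω·m
A = πr² = π(1.3300e-02 m)² = 5.557e-04 m²
R₍20₎ = ρL/A = (2.70×10^-8)(385)/(5.557e-04) = 0.01871 Ω
R₍41.4₎ = R₍20₎(1 + αΔT) = 0.01871 × (1 + 0.0037×21.4) = 0.02019 Ω
V = IR = 392 × 0.02019 = 7.91 V

7.91 V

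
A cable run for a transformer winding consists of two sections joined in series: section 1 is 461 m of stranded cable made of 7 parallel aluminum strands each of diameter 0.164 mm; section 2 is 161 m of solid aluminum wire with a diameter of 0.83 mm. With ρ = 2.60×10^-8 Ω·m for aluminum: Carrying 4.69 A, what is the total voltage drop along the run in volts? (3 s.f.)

416 V

Section 1: A_strand = π(8.2000e-05)² = 2.112e-08 m²; R₁ = ρL/(N·A_s) = (2.60×10^-8)(461)/(7×2.112e-08) = 81.06 Ω
Section 2: A = π(d/2)² = π(4.1500e-04 m)² = 5.411e-07 m²
R₂ = (2.60×10^-8)(161)/(5.411e-07) = 7.737 Ω
R = R₁ + R₂ = 88.8 Ω
V = IR = 4.69 × 88.8 = 416 V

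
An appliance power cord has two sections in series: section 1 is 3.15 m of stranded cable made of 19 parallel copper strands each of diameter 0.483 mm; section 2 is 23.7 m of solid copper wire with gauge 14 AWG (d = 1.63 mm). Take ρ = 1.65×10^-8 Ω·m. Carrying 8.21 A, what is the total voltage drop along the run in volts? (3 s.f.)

1.66 V

Section 1: A_strand = π(2.4150e-04)² = 1.832e-07 m²; R₁ = ρL/(N·A_s) = (1.65×10^-8)(3.15)/(19×1.832e-07) = 0.01493 Ω
Section 2: A = π(1.63/2 mm)² = π(8.1500e-04 m)² = 2.087e-06 m²
R₂ = (1.65×10^-8)(23.7)/(2.087e-06) = 0.1874 Ω
R = R₁ + R₂ = 0.2023 Ω
V = IR = 8.21 × 0.2023 = 1.66 V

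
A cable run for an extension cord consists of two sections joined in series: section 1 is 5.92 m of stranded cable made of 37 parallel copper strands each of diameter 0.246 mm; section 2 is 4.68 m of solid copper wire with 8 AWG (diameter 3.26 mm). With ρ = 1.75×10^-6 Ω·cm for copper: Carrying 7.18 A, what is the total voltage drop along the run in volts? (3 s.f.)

0.493 V

ρ = 1.75×10^-6 Ω·cm = 1.75×10^-8 Ω·m
Section 1: A_strand = π(1.2300e-04)² = 4.753e-08 m²; R₁ = ρL/(N·A_s) = (1.75×10^-8)(5.92)/(37×4.753e-08) = 0.05891 Ω
Section 2: A = π(3.26/2 mm)² = π(1.6300e-03 m)² = 8.347e-06 m²
R₂ = (1.75×10^-8)(4.68)/(8.347e-06) = 0.009812 Ω
R = R₁ + R₂ = 0.06872 Ω
V = IR = 7.18 × 0.06872 = 0.493 V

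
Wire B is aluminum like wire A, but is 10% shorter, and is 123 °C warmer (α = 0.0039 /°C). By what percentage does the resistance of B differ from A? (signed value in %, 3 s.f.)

33.2%

R ∝ ρL/d² with ρ ∝ (1+αΔT), so R_B/R_A = (1 − 10/100) × (1 + 0.0039×123)
= 0.9 × 1.48 = 1.332
(R_B − R_A)/R_A = 1.332 − 1 = 33.2%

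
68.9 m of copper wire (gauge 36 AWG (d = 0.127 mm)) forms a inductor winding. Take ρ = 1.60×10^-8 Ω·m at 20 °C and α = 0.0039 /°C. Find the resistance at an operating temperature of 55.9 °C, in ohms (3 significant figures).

99.2 Ω

A = π(0.127/2 mm)² = π(6.3500e-05 m)² = 1.267e-08 m²
R₍20°C₎ = ρL/A = (1.60×10^-8)(68.9)/(1.267e-08) = 87.02 Ω
R = R₀(1 + αΔT) = 87.02(1 + 0.0039×35.9) = 99.2 Ω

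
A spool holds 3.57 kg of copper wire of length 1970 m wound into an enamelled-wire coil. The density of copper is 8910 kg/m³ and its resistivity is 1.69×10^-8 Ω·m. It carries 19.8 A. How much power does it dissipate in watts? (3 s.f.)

A = m/(density·L) = 3.57/(8910×1970) = 2.0339e-07 m²
R = ρL/A = (1.69×10^-8)(1970)/(2.0339e-07) = 163.7 Ω
P = I²R = (19.8)² × 163.7 = 64200 W

64200 W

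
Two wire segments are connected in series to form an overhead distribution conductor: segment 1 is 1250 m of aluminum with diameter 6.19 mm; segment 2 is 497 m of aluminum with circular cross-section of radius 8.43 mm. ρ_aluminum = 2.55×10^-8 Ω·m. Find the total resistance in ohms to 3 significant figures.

1.12 Ω

Segment 1: A = π(d/2)² = π(3.0950e-03 m)² = 3.009e-05 m²
R₁ = ρL/A = (2.55×10^-8)(1250)/(3.009e-05) = 1.059 Ω
Segment 2: A = πr² = π(8.4300e-03 m)² = 2.233e-04 m²
R₂ = (2.55×10^-8)(497)/(2.233e-04) = 0.05677 Ω
R = R₁ + R₂ = 1.12 Ω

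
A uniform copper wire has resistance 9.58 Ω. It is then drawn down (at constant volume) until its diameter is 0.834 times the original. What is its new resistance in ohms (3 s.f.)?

Volume constant ⇒ L' = L/r² with r = 0.834. R' = ρL'/A' = ρ(L/r²)/(πr²d₀²/4) = R/r⁴.
R' = 2.067 × 9.58 = 19.8 Ω

19.8 Ω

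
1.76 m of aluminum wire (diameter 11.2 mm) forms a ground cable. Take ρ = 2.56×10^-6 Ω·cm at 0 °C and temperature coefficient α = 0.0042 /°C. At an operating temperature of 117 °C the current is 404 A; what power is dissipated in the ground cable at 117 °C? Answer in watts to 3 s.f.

111 W

ρ = 2.56×10^-6 Ω·cm = 2.56×10^-8 Ω·m
A = π(d/2)² = π(5.6000e-03 m)² = 9.852e-05 m²
R₍0₎ = ρL/A = (2.56×10^-8)(1.76)/(9.852e-05) = 4.573×10^-4 Ω
R₍117₎ = R₍0₎(1 + αΔT) = 4.573×10^-4 × (1 + 0.0042×117) = 6.821×10^-4 Ω
P = I²R = (404)² × 6.821×10^-4 = 111 W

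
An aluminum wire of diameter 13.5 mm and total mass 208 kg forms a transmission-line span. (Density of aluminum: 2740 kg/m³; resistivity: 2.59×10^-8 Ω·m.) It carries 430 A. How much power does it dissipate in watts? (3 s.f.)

17700 W

A = π(d/2)² = π(6.7500e-03 m)² = 1.4314e-04 m²
L = m/(density·A) = 208/(2740×1.4314e-04) = 530.3 m
R = ρL/A = (2.59×10^-8)(530.3)/(1.4314e-04) = 0.09596 Ω
P = I²R = (430)² × 0.09596 = 17700 W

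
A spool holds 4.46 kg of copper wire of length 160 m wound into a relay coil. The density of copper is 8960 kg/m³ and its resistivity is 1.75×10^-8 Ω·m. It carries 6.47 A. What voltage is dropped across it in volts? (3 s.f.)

A = m/(density·L) = 4.46/(8960×160) = 3.1110e-06 m²
R = ρL/A = (1.75×10^-8)(160)/(3.1110e-06) = 0.9 Ω
V = IR = 6.47 × 0.9 = 5.82 V

5.82 V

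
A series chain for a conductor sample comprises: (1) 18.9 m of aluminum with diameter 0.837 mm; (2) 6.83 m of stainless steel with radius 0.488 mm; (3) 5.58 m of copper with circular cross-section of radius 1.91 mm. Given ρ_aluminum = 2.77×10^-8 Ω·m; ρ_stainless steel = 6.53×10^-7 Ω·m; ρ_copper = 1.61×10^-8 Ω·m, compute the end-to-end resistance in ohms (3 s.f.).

6.92 Ω

Seg 1: A = π(d/2)² = π(4.1850e-04 m)² = 5.502e-07 m²
R_1 = (2.77×10^-8)(18.9)/(5.502e-07) = 0.9515 Ω
Seg 2: A = πr² = π(4.8800e-04 m)² = 7.482e-07 m²
R_2 = (6.53×10^-7)(6.83)/(7.482e-07) = 5.961 Ω
Seg 3: A = πr² = π(1.9100e-03 m)² = 1.146e-05 m²
R_3 = (1.61×10^-8)(5.58)/(1.146e-05) = 0.007839 Ω
R_total = R_1 + R_2 + R_3 = 6.92 Ω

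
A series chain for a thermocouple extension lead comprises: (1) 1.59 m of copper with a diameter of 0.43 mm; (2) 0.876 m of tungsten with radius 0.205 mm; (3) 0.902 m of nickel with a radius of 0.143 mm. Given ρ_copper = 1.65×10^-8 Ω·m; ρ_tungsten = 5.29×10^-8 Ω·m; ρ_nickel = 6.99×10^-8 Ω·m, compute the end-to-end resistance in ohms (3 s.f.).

Seg 1: A = π(d/2)² = π(2.1500e-04 m)² = 1.452e-07 m²
R_1 = (1.65×10^-8)(1.59)/(1.452e-07) = 0.1807 Ω
Seg 2: A = πr² = π(2.0500e-04 m)² = 1.320e-07 m²
R_2 = (5.29×10^-8)(0.876)/(1.320e-07) = 0.351 Ω
Seg 3: A = πr² = π(1.4300e-04 m)² = 6.424e-08 m²
R_3 = (6.99×10^-8)(0.902)/(6.424e-08) = 0.9814 Ω
R_total = R_1 + R_2 + R_3 = 1.51 Ω

1.51 Ω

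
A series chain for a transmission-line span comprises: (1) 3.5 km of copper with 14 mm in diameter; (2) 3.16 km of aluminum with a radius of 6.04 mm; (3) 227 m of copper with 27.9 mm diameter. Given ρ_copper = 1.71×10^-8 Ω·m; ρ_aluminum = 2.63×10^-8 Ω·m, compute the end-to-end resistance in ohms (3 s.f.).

Seg 1: A = π(d/2)² = π(7.0000e-03 m)² = 1.539e-04 m²
R_1 = (1.71×10^-8)(3500)/(1.539e-04) = 0.3888 Ω
Seg 2: A = πr² = π(6.0400e-03 m)² = 1.146e-04 m²
R_2 = (2.63×10^-8)(3160)/(1.146e-04) = 0.7251 Ω
Seg 3: A = π(d/2)² = π(1.3950e-02 m)² = 6.114e-04 m²
R_3 = (1.71×10^-8)(227)/(6.114e-04) = 0.006349 Ω
R_total = R_1 + R_2 + R_3 = 1.12 Ω

1.12 Ω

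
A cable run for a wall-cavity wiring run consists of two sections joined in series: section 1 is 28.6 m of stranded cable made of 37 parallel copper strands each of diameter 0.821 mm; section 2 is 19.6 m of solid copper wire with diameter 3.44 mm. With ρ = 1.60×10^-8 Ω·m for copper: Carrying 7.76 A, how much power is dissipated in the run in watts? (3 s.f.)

3.44 W

Section 1: A_strand = π(4.1050e-04)² = 5.294e-07 m²; R₁ = ρL/(N·A_s) = (1.60×10^-8)(28.6)/(37×5.294e-07) = 0.02336 Ω
Section 2: A = π(d/2)² = π(1.7200e-03 m)² = 9.294e-06 m²
R₂ = (1.60×10^-8)(19.6)/(9.294e-06) = 0.03374 Ω
R = R₁ + R₂ = 0.0571 Ω
P = I²R = (7.76)² × 0.0571 = 3.44 W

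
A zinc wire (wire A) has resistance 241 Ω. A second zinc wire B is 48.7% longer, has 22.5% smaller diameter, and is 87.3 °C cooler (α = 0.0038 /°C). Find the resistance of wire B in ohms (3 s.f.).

399 Ω

R ∝ ρL/d² with ρ ∝ (1+αΔT), so R_B/R_A = (1 + 48.7/100) × (1 − 22.5/100)⁻² × (1 − 0.0038×87.3)
= 1.487 × 1.665 × 0.6683 = 1.654
R_B = 1.654 × 241 = 399 Ω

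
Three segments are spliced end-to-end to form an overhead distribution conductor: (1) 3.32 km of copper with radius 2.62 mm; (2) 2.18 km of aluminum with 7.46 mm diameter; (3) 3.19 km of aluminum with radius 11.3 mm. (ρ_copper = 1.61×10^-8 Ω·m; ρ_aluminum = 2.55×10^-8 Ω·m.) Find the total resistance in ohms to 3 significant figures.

3.95 Ω

Seg 1: A = πr² = π(2.6200e-03 m)² = 2.157e-05 m²
R_1 = (1.61×10^-8)(3320)/(2.157e-05) = 2.479 Ω
Seg 2: A = π(d/2)² = π(3.7300e-03 m)² = 4.371e-05 m²
R_2 = (2.55×10^-8)(2180)/(4.371e-05) = 1.272 Ω
Seg 3: A = πr² = π(1.1300e-02 m)² = 4.011e-04 m²
R_3 = (2.55×10^-8)(3190)/(4.011e-04) = 0.2028 Ω
R_total = R_1 + R_2 + R_3 = 3.95 Ω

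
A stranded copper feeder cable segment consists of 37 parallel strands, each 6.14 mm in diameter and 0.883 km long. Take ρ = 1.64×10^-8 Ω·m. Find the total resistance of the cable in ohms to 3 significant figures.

A_strand = π(3.0700e-03 m)² = 2.961e-05 m²
R_strand = ρL/A = (1.64×10^-8)(883)/(2.961e-05) = 0.4891 Ω
R_total = R_strand/N = 0.4891/37 = 0.0132 Ω

0.0132 Ω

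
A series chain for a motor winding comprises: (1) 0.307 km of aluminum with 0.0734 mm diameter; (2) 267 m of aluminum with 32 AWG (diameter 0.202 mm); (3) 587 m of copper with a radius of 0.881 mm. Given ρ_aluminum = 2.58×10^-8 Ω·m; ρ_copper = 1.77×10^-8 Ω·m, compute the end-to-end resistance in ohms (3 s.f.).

Seg 1: A = π(d/2)² = π(3.6700e-05 m)² = 4.231e-09 m²
R_1 = (2.58×10^-8)(307)/(4.231e-09) = 1872 Ω
Seg 2: A = π(0.202/2 mm)² = π(1.0100e-04 m)² = 3.205e-08 m²
R_2 = (2.58×10^-8)(267)/(3.205e-08) = 215 Ω
Seg 3: A = πr² = π(8.8100e-04 m)² = 2.438e-06 m²
R_3 = (1.77×10^-8)(587)/(2.438e-06) = 4.261 Ω
R_total = R_1 + R_2 + R_3 = 2090 Ω

2090 Ω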